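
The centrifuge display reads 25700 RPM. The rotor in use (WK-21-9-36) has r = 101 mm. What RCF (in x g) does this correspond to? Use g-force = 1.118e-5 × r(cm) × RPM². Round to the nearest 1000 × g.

r = 101 mm = 10.1 cm
RCF = 1.118 × 10⁻⁵ × 10.1 × (25700)² = 1.118 × 10⁻⁵ × 10.1 × 660,490,000 ≈ 74,581.2 × g

75000 x g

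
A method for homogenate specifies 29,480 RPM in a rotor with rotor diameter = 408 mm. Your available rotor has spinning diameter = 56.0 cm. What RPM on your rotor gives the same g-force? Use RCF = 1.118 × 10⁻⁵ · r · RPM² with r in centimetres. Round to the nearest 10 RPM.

Original rotor: r = 408 mm / 2 = 204 mm = 20.4 cm
RCF_original = 1.118 × 10⁻⁵ × 20.4 × (29480)² = 1.118 × 10⁻⁵ × 20.4 × 869,070,400 ≈ 198,210.6 × g
Your rotor: r = 56.0 / 2 = 28 cm
198,210.6 = 1.118 × 10⁻⁵ × 28 × N²
N² = 198,210.6 / (31.304 × 10⁻⁵) = 633,179,785
N ≈ √633,179,785 ≈ 25,163.1

≈ 25160 RPM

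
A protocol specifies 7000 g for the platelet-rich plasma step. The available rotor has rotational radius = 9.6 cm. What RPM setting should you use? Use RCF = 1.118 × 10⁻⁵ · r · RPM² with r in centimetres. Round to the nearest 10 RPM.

N ≈ 8080 RPM

7,000 = 1.118 × 10⁻⁵ × 9.6 × N²
N² = 7,000 / (10.7328 × 10⁻⁵) = 65,220,632
N ≈ √65,220,632 ≈ 8,075.9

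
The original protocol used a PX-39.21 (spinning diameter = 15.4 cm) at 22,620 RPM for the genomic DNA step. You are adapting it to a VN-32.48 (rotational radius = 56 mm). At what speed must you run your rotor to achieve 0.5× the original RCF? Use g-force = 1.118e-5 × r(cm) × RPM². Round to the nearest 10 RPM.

18760 RPM

Original rotor: r = 15.4 / 2 = 7.7 cm
RCF = 1.118 × 10⁻⁵ × r × N²
RCF_original = 1.118 × 10⁻⁵ × 7.7 × (22620)² = 1.118 × 10⁻⁵ × 7.7 × 511,664,400 ≈ 44,047.1 × g
Target RCF = 0.5 × 44,047.1 ≈ 22,023.5 × g
Your rotor: r = 56 mm = 5.6 cm
22,023.5 = 1.118 × 10⁻⁵ × 5.6 × N²
N² = 22,023.5 / (6.2608 × 10⁻⁵) = 351,768,145
N ≈ √351,768,145 ≈ 18,755.5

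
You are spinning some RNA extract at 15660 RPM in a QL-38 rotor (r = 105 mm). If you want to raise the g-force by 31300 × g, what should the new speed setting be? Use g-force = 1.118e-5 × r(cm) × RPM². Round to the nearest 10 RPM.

r = 105 mm = 10.5 cm
Current RCF = 1.118 × 10⁻⁵ × 10.5 × (15660)² = 1.118 × 10⁻⁵ × 10.5 × 245,235,600 ≈ 28,788.2 × g
Target RCF = 28,788.2 + 31,300 = 60,088.2 × g
N² = 60,088.2 / (11.739 × 10⁻⁵) = 511,868,132
N ≈ √511,868,132 ≈ 22,624.5

N₂ ≈ 22620 RPM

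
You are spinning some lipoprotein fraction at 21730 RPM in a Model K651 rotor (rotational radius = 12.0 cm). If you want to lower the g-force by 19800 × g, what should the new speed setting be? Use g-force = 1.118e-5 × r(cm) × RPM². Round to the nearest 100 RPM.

18000 RPM

Current RCF = 1.118 × 10⁻⁵ × 12 × (21730)² = 1.118 × 10⁻⁵ × 12 × 472,192,900 ≈ 63,349.4 × g
Target RCF = 63,349.4 − 19,800 = 43,549.4 × g
N² = 43,549.4 / (13.416 × 10⁻⁵) = 324,607,931
N ≈ √324,607,931 ≈ 18,016.9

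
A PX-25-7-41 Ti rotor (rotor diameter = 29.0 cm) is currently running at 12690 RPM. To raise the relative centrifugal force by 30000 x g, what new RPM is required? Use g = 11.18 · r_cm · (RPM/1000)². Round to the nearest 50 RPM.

r = 29.0 / 2 = 14.5 cm
Current RCF = 11.18 × 14.5 × (12.69)² = 11.18 × 14.5 × 161.0361 ≈ 26,105.6 × g
Target RCF = 26,105.6 + 30,000 = 56,105.6 × g
(N/1000)² = 56,105.6 / 162.11 = 346.0959
N = 1000 × √346.0959 ≈ 18,603.7

≈ 18600 RPM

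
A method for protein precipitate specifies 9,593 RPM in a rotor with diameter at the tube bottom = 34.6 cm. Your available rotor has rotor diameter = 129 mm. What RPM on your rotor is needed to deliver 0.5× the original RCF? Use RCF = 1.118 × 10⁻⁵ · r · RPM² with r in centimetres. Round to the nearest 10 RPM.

≈ 11110 RPM

Original rotor: r = 34.6 / 2 = 17.3 cm
RCF = 1.118 × 10⁻⁵ × r × N²
RCF_original = 1.118 × 10⁻⁵ × 17.3 × (9593)² = 1.118 × 10⁻⁵ × 17.3 × 92,025,649 ≈ 17,799 × g
Target RCF = 0.5 × 17,799 ≈ 8,899.5 × g
Your rotor: r = 129 mm / 2 = 64.5 mm = 6.45 cm
8,899.5 = 1.118 × 10⁻⁵ × 6.45 × N²
N² = 8,899.5 / (7.2111 × 10⁻⁵) = 123,413,904
N ≈ √123,413,904 ≈ 11,109.2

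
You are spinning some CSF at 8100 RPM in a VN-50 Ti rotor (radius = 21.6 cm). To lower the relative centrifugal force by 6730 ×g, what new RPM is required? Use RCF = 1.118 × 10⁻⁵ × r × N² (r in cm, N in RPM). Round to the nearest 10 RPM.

Current RCF = 1.118 × 10⁻⁵ × 21.6 × (8100)² = 1.118 × 10⁻⁵ × 21.6 × 65,610,000 ≈ 15,844 × g
Target RCF = 15,844 − 6,730 = 9,114 × g
N² = 9,114 / (24.1488 × 10⁻⁵) = 37,741,006
N ≈ √37,741,006 ≈ 6,143.4

≈ 6140 RPM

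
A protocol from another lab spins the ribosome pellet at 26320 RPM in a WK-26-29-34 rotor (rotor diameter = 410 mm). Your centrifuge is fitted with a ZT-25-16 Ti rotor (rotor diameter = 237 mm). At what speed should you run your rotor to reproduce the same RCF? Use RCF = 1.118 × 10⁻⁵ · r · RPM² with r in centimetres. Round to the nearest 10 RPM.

Original rotor: r = 410 mm / 2 = 205 mm = 20.5 cm
RCF_original = 1.118 × 10⁻⁵ × 20.5 × (26320)² = 1.118 × 10⁻⁵ × 20.5 × 692,742,400 ≈ 158,769.6 × g
Your rotor: r = 237 mm / 2 = 118.5 mm = 11.85 cm
158,769.6 = 1.118 × 10⁻⁵ × 11.85 × N²
N² = 158,769.6 / (13.2483 × 10⁻⁵) = 1,198,414,891
N ≈ √1,198,414,891 ≈ 34,618.1

≈ 34620 RPM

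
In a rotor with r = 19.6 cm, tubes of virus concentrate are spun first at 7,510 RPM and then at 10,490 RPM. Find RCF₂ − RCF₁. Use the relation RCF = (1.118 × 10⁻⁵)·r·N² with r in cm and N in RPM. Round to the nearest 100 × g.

11800 g

RCF₁ = 1.118 × 10⁻⁵ × 19.6 × (7510)² = 1.118 × 10⁻⁵ × 19.6 × 56,400,100 ≈ 12,358.8 × g
RCF₂ = 1.118 × 10⁻⁵ × 19.6 × (10490)² = 1.118 × 10⁻⁵ × 19.6 × 110,040,100 ≈ 24,112.9 × g
Increase = 24,112.9 − 12,358.8 = 11,754.1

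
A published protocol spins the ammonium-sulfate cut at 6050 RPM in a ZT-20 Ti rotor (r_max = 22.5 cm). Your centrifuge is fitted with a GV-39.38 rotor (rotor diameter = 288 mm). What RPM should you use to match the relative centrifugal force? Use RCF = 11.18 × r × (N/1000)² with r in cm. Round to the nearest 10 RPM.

RCF = 11.18 × r × (N/1000)²
RCF_original = 11.18 × 22.5 × (6.05)² = 11.18 × 22.5 × 36.6025 ≈ 9,207.4 × g
Your rotor: r = 288 mm / 2 = 144 mm = 14.4 cm
9,207.4 = 11.18 × 14.4 × (N/1000)²
(N/1000)² = 9,207.4 / 160.992 = 57.19166
N = 1000 × √57.19166 ≈ 7,562.5

7560 RPM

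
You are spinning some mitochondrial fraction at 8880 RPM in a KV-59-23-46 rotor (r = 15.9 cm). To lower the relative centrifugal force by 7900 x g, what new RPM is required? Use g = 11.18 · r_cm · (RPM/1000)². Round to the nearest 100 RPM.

N₂ ≈ 5900 RPM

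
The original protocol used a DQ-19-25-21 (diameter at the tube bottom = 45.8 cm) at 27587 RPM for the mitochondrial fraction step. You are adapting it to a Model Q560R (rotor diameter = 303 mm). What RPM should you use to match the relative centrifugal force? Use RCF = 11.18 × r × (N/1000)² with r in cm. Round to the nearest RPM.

33917 RPM

Original rotor: r = 45.8 / 2 = 22.9 cm
RCF_original = 11.18 × 22.9 × (27.587)² = 11.18 × 22.9 × 761.042569 ≈ 194,843.6 × g
Your rotor: r = 303 mm / 2 = 151.5 mm = 15.15 cm
194,843.6 = 11.18 × 15.15 × (N/1000)²
(N/1000)² = 194,843.6 / 169.377 = 1150.355
N = 1000 × √1150.355 ≈ 33,916.9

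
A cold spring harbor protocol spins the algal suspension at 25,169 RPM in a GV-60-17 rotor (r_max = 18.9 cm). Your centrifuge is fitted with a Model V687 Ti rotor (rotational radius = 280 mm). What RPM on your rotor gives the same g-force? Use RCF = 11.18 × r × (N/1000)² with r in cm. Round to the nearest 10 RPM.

RCF_original = 11.18 × 18.9 × (25.169)² = 11.18 × 18.9 × 633.478561 ≈ 133,855.3 × g
Your rotor: r = 280 mm = 28.0 cm
133,855.3 = 11.18 × 28 × (N/1000)²
(N/1000)² = 133,855.3 / 313.04 = 427.5981
N = 1000 × √427.5981 ≈ 20,678.4

20680 RPM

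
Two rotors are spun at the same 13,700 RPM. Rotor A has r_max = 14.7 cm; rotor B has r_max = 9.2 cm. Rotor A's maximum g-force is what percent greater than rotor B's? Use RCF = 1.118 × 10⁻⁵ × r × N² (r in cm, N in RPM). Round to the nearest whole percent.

60%

At equal RPM, RCF scales linearly with r: ratio = 14.7 / 9.2 = 1.5978.
So rotor A delivers 59.8% more g-force.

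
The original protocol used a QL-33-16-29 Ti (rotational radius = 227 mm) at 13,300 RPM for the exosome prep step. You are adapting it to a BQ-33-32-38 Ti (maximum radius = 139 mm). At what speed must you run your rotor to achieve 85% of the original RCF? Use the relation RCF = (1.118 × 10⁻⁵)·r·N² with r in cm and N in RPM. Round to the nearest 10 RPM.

≈ 15670 RPM

Original rotor: r = 227 mm = 22.7 cm
RCF = 1.118 × 10⁻⁵ × r × N²
RCF_original = 1.118 × 10⁻⁵ × 22.7 × (13300)² = 1.118 × 10⁻⁵ × 22.7 × 176,890,000 ≈ 44,892.2 × g
Target RCF = 0.85 × 44,892.2 ≈ 38,158.4 × g
Your rotor: r = 139 mm = 13.9 cm
38,158.4 = 1.118 × 10⁻⁵ × 13.9 × N²
N² = 38,158.4 / (15.5402 × 10⁻⁵) = 245,546,389
N ≈ √245,546,389 ≈ 15,669.9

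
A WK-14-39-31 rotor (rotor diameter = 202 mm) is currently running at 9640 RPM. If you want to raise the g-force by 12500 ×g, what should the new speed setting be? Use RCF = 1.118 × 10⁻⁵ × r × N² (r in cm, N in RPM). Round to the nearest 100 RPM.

r = 202 mm / 2 = 101 mm = 10.1 cm
Current RCF = 1.118 × 10⁻⁵ × 10.1 × (9640)² = 1.118 × 10⁻⁵ × 10.1 × 92,929,600 ≈ 10,493.4 × g
Target RCF = 10,493.4 + 12,500 = 22,993.4 × g
N² = 22,993.4 / (11.2918 × 10⁻⁵) = 203,629,182
N ≈ √203,629,182 ≈ 14,269.9

N₂ ≈ 14300 RPM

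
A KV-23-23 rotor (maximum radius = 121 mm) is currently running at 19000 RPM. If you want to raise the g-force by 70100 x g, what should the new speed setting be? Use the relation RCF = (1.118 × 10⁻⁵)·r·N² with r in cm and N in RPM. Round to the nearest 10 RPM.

29650 RPM

r = 121 mm = 12.1 cm
Current RCF = 1.118 × 10⁻⁵ × 12.1 × (19000)² = 1.118 × 10⁻⁵ × 12.1 × 361,000,000 ≈ 48,835.4 × g
Target RCF = 48,835.4 + 70,100 = 118,935.4 × g
N² = 118,935.4 / (13.5278 × 10⁻⁵) = 879,192,478
N ≈ √879,192,478 ≈ 29,651.2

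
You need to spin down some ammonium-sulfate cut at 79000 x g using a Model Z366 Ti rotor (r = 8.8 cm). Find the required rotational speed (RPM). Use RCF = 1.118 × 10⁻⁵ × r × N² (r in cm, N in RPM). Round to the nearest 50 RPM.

N ≈ 28350 RPM

79,000 = 1.118 × 10⁻⁵ × 8.8 × N²
N² = 79,000 / (9.8384 × 10⁻⁵) = 802,976,094
N ≈ √802,976,094 ≈ 28,336.8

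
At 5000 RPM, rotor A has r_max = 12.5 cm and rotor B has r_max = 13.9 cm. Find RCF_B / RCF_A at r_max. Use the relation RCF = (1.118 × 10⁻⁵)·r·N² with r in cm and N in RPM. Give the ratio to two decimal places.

1.11

At fixed N, RCF ∝ r, so RCF_B/RCF_A = r_B/r_A = 13.9 / 12.5 = 1.1120.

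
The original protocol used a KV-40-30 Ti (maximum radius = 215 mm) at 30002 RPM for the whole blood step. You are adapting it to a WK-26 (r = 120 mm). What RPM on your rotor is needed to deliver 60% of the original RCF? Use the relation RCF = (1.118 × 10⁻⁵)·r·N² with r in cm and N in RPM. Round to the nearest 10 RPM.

31110 RPM

Original rotor: r = 215 mm = 21.5 cm
RCF_original = 1.118 × 10⁻⁵ × 21.5 × (30002)² = 1.118 × 10⁻⁵ × 21.5 × 900,120,004 ≈ 216,361.8 × g
Target RCF = 0.6 × 216,361.8 ≈ 129,817.1 × g
Your rotor: r = 120 mm = 12.0 cm
129,817.1 = 1.118 × 10⁻⁵ × 12 × N²
N² = 129,817.1 / (13.416 × 10⁻⁵) = 967,628,951
N ≈ √967,628,951 ≈ 31,106.7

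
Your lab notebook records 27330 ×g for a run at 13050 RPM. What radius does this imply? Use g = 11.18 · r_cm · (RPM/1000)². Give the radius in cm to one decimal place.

14.4 cm

RCF = 11.18 × r × (N/1000)²
27330 = 11.18 × r × (13.05)²
r = 27330 / (11.18 × 170.3025) = 27330 / 1903.982 ≈ 14.354 cm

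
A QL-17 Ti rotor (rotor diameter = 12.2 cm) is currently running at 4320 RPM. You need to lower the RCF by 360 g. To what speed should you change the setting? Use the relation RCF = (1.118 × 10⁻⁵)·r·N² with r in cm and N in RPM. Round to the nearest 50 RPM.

≈ 3650 RPM

r = 12.2 / 2 = 6.1 cm
Current RCF = 1.118 × 10⁻⁵ × 6.1 × (4320)² = 1.118 × 10⁻⁵ × 6.1 × 18,662,400 ≈ 1,272.7 × g
Target RCF = 1,272.7 − 360 = 912.7 × g
N² = 912.7 / (6.8198 × 10⁻⁵) = 13,383,090
N ≈ √13,383,090 ≈ 3,658.3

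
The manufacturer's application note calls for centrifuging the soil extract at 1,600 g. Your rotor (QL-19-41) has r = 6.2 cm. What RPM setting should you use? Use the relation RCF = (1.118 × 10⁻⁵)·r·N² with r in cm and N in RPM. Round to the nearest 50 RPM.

RCF = 1.118 × 10⁻⁵ × r × N²
1,600 = 1.118 × 10⁻⁵ × 6.2 × N²
N² = 1,600 / (6.9316 × 10⁻⁵) = 23,082,694
N ≈ √23,082,694 ≈ 4,804.4

4800 RPM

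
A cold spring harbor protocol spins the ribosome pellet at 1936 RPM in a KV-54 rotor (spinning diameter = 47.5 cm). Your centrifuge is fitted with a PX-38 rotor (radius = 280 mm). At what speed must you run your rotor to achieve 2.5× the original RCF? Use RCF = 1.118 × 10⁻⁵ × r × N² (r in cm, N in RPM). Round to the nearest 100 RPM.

2800 RPM

Original rotor: r = 47.5 / 2 = 23.75 cm
RCF_original = 1.118 × 10⁻⁵ × 23.75 × (1936)² = 1.118 × 10⁻⁵ × 23.75 × 3,748,096 ≈ 995.2 × g
Target RCF = 2.5 × 995.2 ≈ 2,488 × g
Your rotor: r = 280 mm = 28.0 cm
2,488 = 1.118 × 10⁻⁵ × 28 × N²
N² = 2,488 / (31.304 × 10⁻⁵) = 7,947,866
N ≈ √7,947,866 ≈ 2,819.2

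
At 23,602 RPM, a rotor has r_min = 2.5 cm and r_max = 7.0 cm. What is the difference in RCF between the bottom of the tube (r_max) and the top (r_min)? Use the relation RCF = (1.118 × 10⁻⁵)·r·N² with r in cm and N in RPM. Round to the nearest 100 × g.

≈ 28000 x g

RCF_max = 1.118 × 10⁻⁵ × 7 × (23602)² = 1.118 × 10⁻⁵ × 7 × 557,054,404 ≈ 43,595.1 × g
RCF_min = 1.118 × 10⁻⁵ × 2.5 × (23602)² = 1.118 × 10⁻⁵ × 2.5 × 557,054,404 ≈ 15,569.7 × g
ΔRCF = 43,595.1 − 15,569.7 = 28,025.4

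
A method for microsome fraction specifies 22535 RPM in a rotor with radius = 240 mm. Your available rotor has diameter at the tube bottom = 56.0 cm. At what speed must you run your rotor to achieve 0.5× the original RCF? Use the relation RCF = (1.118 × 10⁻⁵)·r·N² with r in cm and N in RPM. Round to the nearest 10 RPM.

14750 RPM

Original rotor: r = 240 mm = 24.0 cm
RCF_original = 1.118 × 10⁻⁵ × 24 × (22535)² = 1.118 × 10⁻⁵ × 24 × 507,826,225 ≈ 136,259.9 × g
Target RCF = 0.5 × 136,259.9 ≈ 68,129.9 × g
Your rotor: r = 56.0 / 2 = 28 cm
68,129.9 = 1.118 × 10⁻⁵ × 28 × N²
N² = 68,129.9 / (31.304 × 10⁻⁵) = 217,639,599
N ≈ √217,639,599 ≈ 14,752.6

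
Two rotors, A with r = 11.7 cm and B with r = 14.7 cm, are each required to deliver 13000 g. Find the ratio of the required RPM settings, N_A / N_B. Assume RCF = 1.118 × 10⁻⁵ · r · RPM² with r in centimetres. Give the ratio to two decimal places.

At fixed RCF, N ∝ 1/√r, so N_A/N_B = √(r_B/r_A) = √(14.7/11.7) = √1.256410 = 1.1209.

1.12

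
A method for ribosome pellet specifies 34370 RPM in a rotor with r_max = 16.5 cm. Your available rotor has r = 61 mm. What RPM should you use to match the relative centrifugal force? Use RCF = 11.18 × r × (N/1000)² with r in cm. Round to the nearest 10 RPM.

RCF = 11.18 × r × (N/1000)²
RCF_original = 11.18 × 16.5 × (34.37)² = 11.18 × 16.5 × 1,181.2969 ≈ 217,913.8 × g
Your rotor: r = 61 mm = 6.1 cm
217,913.8 = 11.18 × 6.1 × (N/1000)²
(N/1000)² = 217,913.8 / 68.198 = 3195.311
N = 1000 × √3195.311 ≈ 56,527.1

≈ 56530 RPM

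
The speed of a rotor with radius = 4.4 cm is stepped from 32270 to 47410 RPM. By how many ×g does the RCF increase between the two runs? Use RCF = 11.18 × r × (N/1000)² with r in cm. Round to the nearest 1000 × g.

RCF₁ = 11.18 × 4.4 × (32.27)² = 11.18 × 4.4 × 1,041.3529 ≈ 51,226.2 × g
RCF₂ = 11.18 × 4.4 × (47.41)² = 11.18 × 4.4 × 2,247.7081 ≈ 110,569.3 × g
Increase = 110,569.3 − 51,226.2 = 59,343.1

≈ 59000 ×g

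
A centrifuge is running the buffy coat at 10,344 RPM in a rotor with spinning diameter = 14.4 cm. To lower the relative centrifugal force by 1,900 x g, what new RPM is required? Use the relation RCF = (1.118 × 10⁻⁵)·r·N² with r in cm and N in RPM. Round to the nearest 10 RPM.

≈ 9130 RPM

r = 14.4 / 2 = 7.2 cm
Current RCF = 1.118 × 10⁻⁵ × 7.2 × (10344)² = 1.118 × 10⁻⁵ × 7.2 × 106,998,336 ≈ 8,612.9 × g
Target RCF = 8,612.9 − 1,900 = 6,712.9 × g
N² = 6,712.9 / (8.0496 × 10⁻⁵) = 83,394,206
N ≈ √83,394,206 ≈ 9,132.0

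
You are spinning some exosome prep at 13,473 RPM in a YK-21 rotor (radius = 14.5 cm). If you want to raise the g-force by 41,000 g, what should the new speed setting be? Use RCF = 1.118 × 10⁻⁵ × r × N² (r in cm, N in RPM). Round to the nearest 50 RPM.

Current RCF = 1.118 × 10⁻⁵ × 14.5 × (13473)² = 1.118 × 10⁻⁵ × 14.5 × 181,521,729 ≈ 29,426.5 × g
Target RCF = 29,426.5 + 41,000 = 70,426.5 × g
N² = 70,426.5 / (16.211 × 10⁻⁵) = 434,436,494
N ≈ √434,436,494 ≈ 20,843.1

N₂ ≈ 20850 RPM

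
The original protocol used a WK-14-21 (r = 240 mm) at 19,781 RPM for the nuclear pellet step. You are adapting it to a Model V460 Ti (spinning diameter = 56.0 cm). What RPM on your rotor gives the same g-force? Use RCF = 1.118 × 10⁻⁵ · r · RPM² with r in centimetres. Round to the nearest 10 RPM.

18310 RPM

Original rotor: r = 240 mm = 24.0 cm
RCF = 1.118 × 10⁻⁵ × r × N²
RCF_original = 1.118 × 10⁻⁵ × 24 × (19781)² = 1.118 × 10⁻⁵ × 24 × 391,287,961 ≈ 104,990.4 × g
Your rotor: r = 56.0 / 2 = 28 cm
104,990.4 = 1.118 × 10⁻⁵ × 28 × N²
N² = 104,990.4 / (31.304 × 10⁻⁵) = 335,389,727
N ≈ √335,389,727 ≈ 18,313.6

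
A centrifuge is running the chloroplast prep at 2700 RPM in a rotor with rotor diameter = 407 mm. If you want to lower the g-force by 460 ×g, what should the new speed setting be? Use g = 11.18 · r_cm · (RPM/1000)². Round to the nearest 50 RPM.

≈ 2300 RPM

r = 407 mm / 2 = 203.5 mm = 20.35 cm
Current RCF = 11.18 × 20.35 × (2.7)² = 11.18 × 20.35 × 7.29 ≈ 1,658.6 × g
Target RCF = 1,658.6 − 460 = 1,198.6 × g
(N/1000)² = 1,198.6 / 227.513 = 5.26827
N = 1000 × √5.26827 ≈ 2,295.3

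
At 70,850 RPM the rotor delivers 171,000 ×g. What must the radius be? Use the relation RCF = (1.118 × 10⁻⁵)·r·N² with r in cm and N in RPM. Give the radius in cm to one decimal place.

RCF = 1.118 × 10⁻⁵ × r × N²
171000 = 1.118 × 10⁻⁵ × r × (70850)²
r = 171000 / (1.118 × 10⁻⁵ × 5,019,722,500) = 171000 / 56120.5 ≈ 3.047 cm

≈ 3.0 cm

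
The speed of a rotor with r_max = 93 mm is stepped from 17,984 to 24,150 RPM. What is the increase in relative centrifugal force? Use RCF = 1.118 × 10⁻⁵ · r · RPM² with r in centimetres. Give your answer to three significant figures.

27000 g

r = 93 mm = 9.3 cm
RCF₁ = 1.118 × 10⁻⁵ × 9.3 × (17984)² = 1.118 × 10⁻⁵ × 9.3 × 323,424,256 ≈ 33,627.7 × g
RCF₂ = 1.118 × 10⁻⁵ × 9.3 × (24150)² = 1.118 × 10⁻⁵ × 9.3 × 583,222,500 ≈ 60,640 × g
Increase = 60,640 − 33,627.7 = 27,012.3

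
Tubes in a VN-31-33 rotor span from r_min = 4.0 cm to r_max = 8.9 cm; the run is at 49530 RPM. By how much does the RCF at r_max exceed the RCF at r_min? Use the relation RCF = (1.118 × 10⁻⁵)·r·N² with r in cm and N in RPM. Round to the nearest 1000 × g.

RCF_max = 1.118 × 10⁻⁵ × 8.9 × (49530)² = 1.118 × 10⁻⁵ × 8.9 × 2,453,220,900 ≈ 244,100.4 × g
RCF_min = 1.118 × 10⁻⁵ × 4 × (49530)² = 1.118 × 10⁻⁵ × 4 × 2,453,220,900 ≈ 109,708 × g
ΔRCF = 244,100.4 − 109,708 = 134,392.4

134000 ×g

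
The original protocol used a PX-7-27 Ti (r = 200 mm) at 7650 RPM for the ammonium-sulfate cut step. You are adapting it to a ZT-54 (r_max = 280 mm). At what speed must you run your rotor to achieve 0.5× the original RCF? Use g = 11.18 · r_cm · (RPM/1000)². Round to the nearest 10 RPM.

Original rotor: r = 200 mm = 20.0 cm
RCF = 11.18 × r × (N/1000)²
RCF_original = 11.18 × 20 × (7.65)² = 11.18 × 20 × 58.5225 ≈ 13,085.6 × g
Target RCF = 0.5 × 13,085.6 ≈ 6,542.8 × g
Your rotor: r = 280 mm = 28.0 cm
6,542.8 = 11.18 × 28 × (N/1000)²
(N/1000)² = 6,542.8 / 313.04 = 20.90084
N = 1000 × √20.90084 ≈ 4,571.7

4570 RPM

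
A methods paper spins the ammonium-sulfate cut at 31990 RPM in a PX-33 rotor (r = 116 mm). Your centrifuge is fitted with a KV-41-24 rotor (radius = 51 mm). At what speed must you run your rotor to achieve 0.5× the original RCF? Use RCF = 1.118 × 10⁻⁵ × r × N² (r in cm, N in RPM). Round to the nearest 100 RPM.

Original rotor: r = 116 mm = 11.6 cm
RCF_original = 1.118 × 10⁻⁵ × 11.6 × (31990)² = 1.118 × 10⁻⁵ × 11.6 × 1,023,360,100 ≈ 132,717.5 × g
Target RCF = 0.5 × 132,717.5 ≈ 66,358.8 × g
Your rotor: r = 51 mm = 5.1 cm
66,358.8 = 1.118 × 10⁻⁵ × 5.1 × N²
N² = 66,358.8 / (5.7018 × 10⁻⁵) = 1,163,821,951
N ≈ √1,163,821,951 ≈ 34,114.8

≈ 34100 RPM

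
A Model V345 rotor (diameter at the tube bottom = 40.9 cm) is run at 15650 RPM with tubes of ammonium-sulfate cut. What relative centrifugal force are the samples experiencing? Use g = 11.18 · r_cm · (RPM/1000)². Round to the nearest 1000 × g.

56000 × g

r = 40.9 / 2 = 20.45 cm
RCF = 11.18 × r × (N/1000)²
RCF = 11.18 × 20.45 × (15.65)² = 11.18 × 20.45 × 244.9225 ≈ 55,996.9 × g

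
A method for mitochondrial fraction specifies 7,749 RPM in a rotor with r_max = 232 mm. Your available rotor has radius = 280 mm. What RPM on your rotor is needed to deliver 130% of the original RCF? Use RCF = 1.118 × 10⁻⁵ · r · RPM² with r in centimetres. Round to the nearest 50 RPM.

Original rotor: r = 232 mm = 23.2 cm
RCF_original = 1.118 × 10⁻⁵ × 23.2 × (7749)² = 1.118 × 10⁻⁵ × 23.2 × 60,047,001 ≈ 15,574.8 × g
Target RCF = 1.3 × 15,574.8 ≈ 20,247.2 × g
Your rotor: r = 280 mm = 28.0 cm
20,247.2 = 1.118 × 10⁻⁵ × 28 × N²
N² = 20,247.2 / (31.304 × 10⁻⁵) = 64,679,274
N ≈ √64,679,274 ≈ 8,042.3

8050 RPM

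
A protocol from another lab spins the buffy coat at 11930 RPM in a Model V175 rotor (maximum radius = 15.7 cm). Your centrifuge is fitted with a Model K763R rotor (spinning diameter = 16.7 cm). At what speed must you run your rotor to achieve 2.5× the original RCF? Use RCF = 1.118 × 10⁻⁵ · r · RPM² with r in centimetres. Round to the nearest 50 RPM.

≈ 25850 RPM

RCF_original = 1.118 × 10⁻⁵ × 15.7 × (11930)² = 1.118 × 10⁻⁵ × 15.7 × 142,324,900 ≈ 24,981.7 × g
Target RCF = 2.5 × 24,981.7 ≈ 62,454.2 × g
Your rotor: r = 16.7 / 2 = 8.35 cm
62,454.2 = 1.118 × 10⁻⁵ × 8.35 × N²
N² = 62,454.2 / (9.3353 × 10⁻⁵) = 669,011,173
N ≈ √669,011,173 ≈ 25,865.3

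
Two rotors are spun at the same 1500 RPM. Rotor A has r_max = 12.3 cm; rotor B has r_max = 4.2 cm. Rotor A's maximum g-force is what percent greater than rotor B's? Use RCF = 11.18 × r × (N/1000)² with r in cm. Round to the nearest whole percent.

193%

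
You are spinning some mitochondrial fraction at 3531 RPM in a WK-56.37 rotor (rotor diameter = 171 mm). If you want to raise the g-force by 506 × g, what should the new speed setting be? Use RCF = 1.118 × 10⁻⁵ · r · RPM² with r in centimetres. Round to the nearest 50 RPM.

r = 171 mm / 2 = 85.5 mm = 8.55 cm
Current RCF = 1.118 × 10⁻⁵ × 8.55 × (3531)² = 1.118 × 10⁻⁵ × 8.55 × 12,467,961 ≈ 1,191.8 × g
Target RCF = 1,191.8 + 506 = 1,697.8 × g
N² = 1,697.8 / (9.5589 × 10⁻⁵) = 17,761,458
N ≈ √17,761,458 ≈ 4,214.4

N₂ ≈ 4200 RPM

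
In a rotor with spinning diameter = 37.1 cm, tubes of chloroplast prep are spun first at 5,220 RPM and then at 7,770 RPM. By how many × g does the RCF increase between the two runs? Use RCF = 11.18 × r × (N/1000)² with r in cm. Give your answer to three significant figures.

6870 × g

r = 37.1 / 2 = 18.55 cm
RCF₁ = 11.18 × 18.55 × (5.22)² = 11.18 × 18.55 × 27.2484 ≈ 5,651 × g
RCF₂ = 11.18 × 18.55 × (7.77)² = 11.18 × 18.55 × 60.3729 ≈ 12,520.7 × g
Increase = 12,520.7 − 5,651 = 6,869.7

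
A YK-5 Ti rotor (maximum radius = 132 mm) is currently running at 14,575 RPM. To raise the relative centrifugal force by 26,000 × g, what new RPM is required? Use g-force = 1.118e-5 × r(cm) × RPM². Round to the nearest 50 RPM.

r = 132 mm = 13.2 cm
Current RCF = 1.118 × 10⁻⁵ × 13.2 × (14575)² = 1.118 × 10⁻⁵ × 13.2 × 212,430,625 ≈ 31,349.7 × g
Target RCF = 31,349.7 + 26,000 = 57,349.7 × g
N² = 57,349.7 / (14.7576 × 10⁻⁵) = 388,611,292
N ≈ √388,611,292 ≈ 19,713.2

N₂ ≈ 19700 RPM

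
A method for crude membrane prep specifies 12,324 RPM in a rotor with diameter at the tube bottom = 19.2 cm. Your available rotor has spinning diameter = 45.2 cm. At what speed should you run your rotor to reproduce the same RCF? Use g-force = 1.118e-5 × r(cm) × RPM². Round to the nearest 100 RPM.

Original rotor: r = 19.2 / 2 = 9.6 cm
RCF = 1.118 × 10⁻⁵ × r × N²
RCF_original = 1.118 × 10⁻⁵ × 9.6 × (12324)² = 1.118 × 10⁻⁵ × 9.6 × 151,880,976 ≈ 16,301.1 × g
Your rotor: r = 45.2 / 2 = 22.6 cm
16,301.1 = 1.118 × 10⁻⁵ × 22.6 × N²
N² = 16,301.1 / (25.2668 × 10⁻⁵) = 64,515,886
N ≈ √64,515,886 ≈ 8,032.2

≈ 8000 RPM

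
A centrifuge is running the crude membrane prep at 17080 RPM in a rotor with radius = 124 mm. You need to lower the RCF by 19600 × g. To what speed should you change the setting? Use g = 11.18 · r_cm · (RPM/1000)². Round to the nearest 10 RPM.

N₂ ≈ 12260 RPM

r = 124 mm = 12.4 cm
Current RCF = 11.18 × 12.4 × (17.08)² = 11.18 × 12.4 × 291.7264 ≈ 40,442.6 × g
Target RCF = 40,442.6 − 19,600 = 20,842.6 × g
(N/1000)² = 20,842.6 / 138.632 = 150.3448
N = 1000 × √150.3448 ≈ 12,261.5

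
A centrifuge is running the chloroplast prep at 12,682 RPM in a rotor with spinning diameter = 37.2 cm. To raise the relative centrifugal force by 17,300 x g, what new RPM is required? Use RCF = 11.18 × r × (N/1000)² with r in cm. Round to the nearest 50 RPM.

r = 37.2 / 2 = 18.6 cm
Current RCF = 11.18 × 18.6 × (12.682)² = 11.18 × 18.6 × 160.833124 ≈ 33,444.9 × g
Target RCF = 33,444.9 + 17,300 = 50,744.9 × g
(N/1000)² = 50,744.9 / 207.948 = 244.0269
N = 1000 × √244.0269 ≈ 15,621.4

N₂ ≈ 15600 RPM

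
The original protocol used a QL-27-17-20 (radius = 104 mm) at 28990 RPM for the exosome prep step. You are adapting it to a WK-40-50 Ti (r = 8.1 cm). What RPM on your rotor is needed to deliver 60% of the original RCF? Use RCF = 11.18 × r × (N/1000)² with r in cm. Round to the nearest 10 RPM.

Original rotor: r = 104 mm = 10.4 cm
RCF_original = 11.18 × 10.4 × (28.99)² = 11.18 × 10.4 × 840.4201 ≈ 97,717.3 × g
Target RCF = 0.6 × 97,717.3 ≈ 58,630.4 × g
58,630.4 = 11.18 × 8.1 × (N/1000)²
(N/1000)² = 58,630.4 / 90.558 = 647.4348
N = 1000 × √647.4348 ≈ 25,444.7

25440 RPM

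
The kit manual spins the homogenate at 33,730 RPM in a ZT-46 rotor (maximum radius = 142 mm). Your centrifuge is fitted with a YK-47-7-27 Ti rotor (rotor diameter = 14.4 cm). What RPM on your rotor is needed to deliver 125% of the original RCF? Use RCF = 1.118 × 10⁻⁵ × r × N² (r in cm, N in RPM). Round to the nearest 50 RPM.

52950 RPM

Original rotor: r = 142 mm = 14.2 cm
RCF_original = 1.118 × 10⁻⁵ × 14.2 × (33730)² = 1.118 × 10⁻⁵ × 14.2 × 1,137,712,900 ≈ 180,618.7 × g
Target RCF = 1.25 × 180,618.7 ≈ 225,773.4 × g
Your rotor: r = 14.4 / 2 = 7.2 cm
225,773.4 = 1.118 × 10⁻⁵ × 7.2 × N²
N² = 225,773.4 / (8.0496 × 10⁻⁵) = 2,804,777,877
N ≈ √2,804,777,877 ≈ 52,960.2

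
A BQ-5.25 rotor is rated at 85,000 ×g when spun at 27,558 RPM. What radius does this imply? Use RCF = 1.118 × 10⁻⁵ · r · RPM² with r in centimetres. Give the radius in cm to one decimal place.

85000 = 1.118 × 10⁻⁵ × r × (27558)²
r = 85000 / (1.118 × 10⁻⁵ × 759,443,364) = 85000 / 8490.577 ≈ 10.011 cm

10.0 cm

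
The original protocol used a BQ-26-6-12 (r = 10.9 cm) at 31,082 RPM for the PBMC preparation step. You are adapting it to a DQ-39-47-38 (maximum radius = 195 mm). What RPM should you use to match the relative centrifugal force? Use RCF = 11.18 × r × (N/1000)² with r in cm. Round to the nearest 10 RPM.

23240 RPM

RCF_original = 11.18 × 10.9 × (31.082)² = 11.18 × 10.9 × 966.090724 ≈ 117,729.7 × g
Your rotor: r = 195 mm = 19.5 cm
117,729.7 = 11.18 × 19.5 × (N/1000)²
(N/1000)² = 117,729.7 / 218.01 = 540.0197
N = 1000 × √540.0197 ≈ 23,238.3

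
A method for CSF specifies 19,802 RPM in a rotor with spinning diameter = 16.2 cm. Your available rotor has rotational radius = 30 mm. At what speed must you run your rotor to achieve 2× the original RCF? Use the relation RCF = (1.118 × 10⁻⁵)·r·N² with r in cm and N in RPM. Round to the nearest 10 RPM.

46020 RPM

Original rotor: r = 16.2 / 2 = 8.1 cm
RCF_original = 1.118 × 10⁻⁵ × 8.1 × (19802)² = 1.118 × 10⁻⁵ × 8.1 × 392,119,204 ≈ 35,509.5 × g
Target RCF = 2 × 35,509.5 ≈ 71,019 × g
Your rotor: r = 30 mm = 3.0 cm
71,019 = 1.118 × 10⁻⁵ × 3 × N²
N² = 71,019 / (3.354 × 10⁻⁵) = 2,117,441,860
N ≈ √2,117,441,860 ≈ 46,015.7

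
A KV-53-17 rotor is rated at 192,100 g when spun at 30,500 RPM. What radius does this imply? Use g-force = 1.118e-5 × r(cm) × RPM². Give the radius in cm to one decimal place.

192100 = 1.118 × 10⁻⁵ × r × (30500)²
r = 192100 / (1.118 × 10⁻⁵ × 930,250,000) = 192100 / 10400.19 ≈ 18.471 cm

≈ 18.5 cm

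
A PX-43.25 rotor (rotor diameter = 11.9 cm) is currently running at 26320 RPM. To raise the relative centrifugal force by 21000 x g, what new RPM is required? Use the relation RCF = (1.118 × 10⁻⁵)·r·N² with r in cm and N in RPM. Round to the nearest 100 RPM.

r = 11.9 / 2 = 5.95 cm
Current RCF = 1.118 × 10⁻⁵ × 5.95 × (26320)² = 1.118 × 10⁻⁵ × 5.95 × 692,742,400 ≈ 46,081.9 × g
Target RCF = 46,081.9 + 21,000 = 67,081.9 × g
N² = 67,081.9 / (6.6521 × 10⁻⁵) = 1,008,431,924
N ≈ √1,008,431,924 ≈ 31,755.8

≈ 31800 RPM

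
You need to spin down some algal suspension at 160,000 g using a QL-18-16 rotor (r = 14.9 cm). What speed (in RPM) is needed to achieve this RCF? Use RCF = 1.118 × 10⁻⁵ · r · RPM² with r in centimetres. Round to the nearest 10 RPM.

RCF = 1.118 × 10⁻⁵ × r × N²
160,000 = 1.118 × 10⁻⁵ × 14.9 × N²
N² = 160,000 / (16.6582 × 10⁻⁵) = 960,487,928
N ≈ √960,487,928 ≈ 30,991.7

≈ 30990 RPM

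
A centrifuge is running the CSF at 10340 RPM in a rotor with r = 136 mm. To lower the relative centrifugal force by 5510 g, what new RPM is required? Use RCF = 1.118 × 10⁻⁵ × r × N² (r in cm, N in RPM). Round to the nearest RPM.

r = 136 mm = 13.6 cm
Current RCF = 1.118 × 10⁻⁵ × 13.6 × (10340)² = 1.118 × 10⁻⁵ × 13.6 × 106,915,600 ≈ 16,256.3 × g
Target RCF = 16,256.3 − 5,510 = 10,746.3 × g
N² = 10,746.3 / (15.2048 × 10⁻⁵) = 70,677,023
N ≈ √70,677,023 ≈ 8,407.0

N₂ ≈ 8407 RPM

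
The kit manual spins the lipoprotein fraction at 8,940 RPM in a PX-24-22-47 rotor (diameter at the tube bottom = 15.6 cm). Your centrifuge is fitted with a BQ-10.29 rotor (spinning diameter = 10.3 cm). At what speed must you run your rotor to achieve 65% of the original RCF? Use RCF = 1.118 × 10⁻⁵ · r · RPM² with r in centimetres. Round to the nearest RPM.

Original rotor: r = 15.6 / 2 = 7.8 cm
RCF = 1.118 × 10⁻⁵ × r × N²
RCF_original = 1.118 × 10⁻⁵ × 7.8 × (8940)² = 1.118 × 10⁻⁵ × 7.8 × 79,923,600 ≈ 6,969.7 × g
Target RCF = 0.65 × 6,969.7 ≈ 4,530.3 × g
Your rotor: r = 10.3 / 2 = 5.15 cm
4,530.3 = 1.118 × 10⁻⁵ × 5.15 × N²
N² = 4,530.3 / (5.7577 × 10⁻⁵) = 78,682,460
N ≈ √78,682,460 ≈ 8,870.3

8870 RPM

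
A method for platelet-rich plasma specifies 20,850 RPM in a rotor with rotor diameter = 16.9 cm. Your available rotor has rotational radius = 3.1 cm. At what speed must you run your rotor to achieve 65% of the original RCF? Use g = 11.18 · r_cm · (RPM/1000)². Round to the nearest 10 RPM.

Original rotor: r = 16.9 / 2 = 8.45 cm
RCF_original = 11.18 × 8.45 × (20.85)² = 11.18 × 8.45 × 434.7225 ≈ 41,068.7 × g
Target RCF = 0.65 × 41,068.7 ≈ 26,694.7 × g
26,694.7 = 11.18 × 3.1 × (N/1000)²
(N/1000)² = 26,694.7 / 34.658 = 770.232
N = 1000 × √770.232 ≈ 27,753.1

≈ 27750 RPM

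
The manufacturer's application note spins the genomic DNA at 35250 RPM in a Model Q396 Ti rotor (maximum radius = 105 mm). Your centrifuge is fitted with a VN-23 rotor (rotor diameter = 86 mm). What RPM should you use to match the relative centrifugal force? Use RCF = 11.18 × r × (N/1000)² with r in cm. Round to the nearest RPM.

55083 RPM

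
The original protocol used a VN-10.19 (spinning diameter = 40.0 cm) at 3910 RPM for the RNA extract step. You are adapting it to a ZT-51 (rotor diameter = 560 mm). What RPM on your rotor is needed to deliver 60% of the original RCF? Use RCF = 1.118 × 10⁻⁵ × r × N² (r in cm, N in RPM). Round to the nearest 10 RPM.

Original rotor: r = 40.0 / 2 = 20 cm
RCF = 1.118 × 10⁻⁵ × r × N²
RCF_original = 1.118 × 10⁻⁵ × 20 × (3910)² = 1.118 × 10⁻⁵ × 20 × 15,288,100 ≈ 3,418.4 × g
Target RCF = 0.6 × 3,418.4 ≈ 2,051 × g
Your rotor: r = 560 mm / 2 = 280 mm = 28 cm
2,051 = 1.118 × 10⁻⁵ × 28 × N²
N² = 2,051 / (31.304 × 10⁻⁵) = 6,551,878
N ≈ √6,551,878 ≈ 2,559.7

2560 RPM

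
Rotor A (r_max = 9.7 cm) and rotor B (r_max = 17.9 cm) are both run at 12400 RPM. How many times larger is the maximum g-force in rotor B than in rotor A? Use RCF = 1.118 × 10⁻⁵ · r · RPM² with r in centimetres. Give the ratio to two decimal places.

1.85

At fixed N, RCF ∝ r, so RCF_B/RCF_A = r_B/r_A = 17.9 / 9.7 = 1.8454.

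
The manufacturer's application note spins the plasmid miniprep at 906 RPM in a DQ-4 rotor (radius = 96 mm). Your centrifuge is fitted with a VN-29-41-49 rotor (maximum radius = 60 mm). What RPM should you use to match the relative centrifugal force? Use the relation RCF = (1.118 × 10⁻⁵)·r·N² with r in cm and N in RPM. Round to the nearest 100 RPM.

Original rotor: r = 96 mm = 9.6 cm
RCF = 1.118 × 10⁻⁵ × r × N²
RCF_original = 1.118 × 10⁻⁵ × 9.6 × (906)² = 1.118 × 10⁻⁵ × 9.6 × 820,836 ≈ 88.1 × g
Your rotor: r = 60 mm = 6.0 cm
88.1 = 1.118 × 10⁻⁵ × 6 × N²
N² = 88.1 / (6.708 × 10⁻⁵) = 1,313,357
N ≈ √1,313,357 ≈ 1,146.0

1100 RPM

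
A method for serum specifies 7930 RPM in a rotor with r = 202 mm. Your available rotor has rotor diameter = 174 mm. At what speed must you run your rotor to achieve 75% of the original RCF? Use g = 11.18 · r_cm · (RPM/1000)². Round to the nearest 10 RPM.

Original rotor: r = 202 mm = 20.2 cm
RCF_original = 11.18 × 20.2 × (7.93)² = 11.18 × 20.2 × 62.8849 ≈ 14,201.7 × g
Target RCF = 0.75 × 14,201.7 ≈ 10,651.3 × g
Your rotor: r = 174 mm / 2 = 87 mm = 8.7 cm
10,651.3 = 11.18 × 8.7 × (N/1000)²
(N/1000)² = 10,651.3 / 97.266 = 109.5069
N = 1000 × √109.5069 ≈ 10,464.6

≈ 10460 RPM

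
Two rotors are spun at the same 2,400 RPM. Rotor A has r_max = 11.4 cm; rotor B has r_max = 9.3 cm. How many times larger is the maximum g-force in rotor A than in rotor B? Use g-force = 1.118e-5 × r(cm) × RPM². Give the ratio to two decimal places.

1.23

At fixed N, RCF ∝ r, so RCF_A/RCF_B = r_A/r_B = 11.4 / 9.3 = 1.2258.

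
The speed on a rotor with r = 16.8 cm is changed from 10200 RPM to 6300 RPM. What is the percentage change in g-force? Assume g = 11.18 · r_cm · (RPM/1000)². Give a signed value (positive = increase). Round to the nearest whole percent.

RCF ∝ N², so the ratio is (6300/10200)² = (0.617647)² = 0.3815.
Change = 0.3815 − 1 = -0.6185 → -61.9%.

-62%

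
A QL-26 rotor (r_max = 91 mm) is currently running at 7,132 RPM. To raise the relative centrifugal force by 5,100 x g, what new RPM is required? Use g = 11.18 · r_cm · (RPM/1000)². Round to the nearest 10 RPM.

r = 91 mm = 9.1 cm
Current RCF = 11.18 × 9.1 × (7.132)² = 11.18 × 9.1 × 50.865424 ≈ 5,174.9 × g
Target RCF = 5,174.9 + 5,100 = 10,274.9 × g
(N/1000)² = 10,274.9 / 101.738 = 100.9937
N = 1000 × √100.9937 ≈ 10,049.6

≈ 10050 RPM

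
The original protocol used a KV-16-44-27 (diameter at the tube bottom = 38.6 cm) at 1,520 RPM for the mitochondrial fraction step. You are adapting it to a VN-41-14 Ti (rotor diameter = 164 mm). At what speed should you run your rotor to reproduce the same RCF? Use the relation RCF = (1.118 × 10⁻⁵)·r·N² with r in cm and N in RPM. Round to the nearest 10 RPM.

Original rotor: r = 38.6 / 2 = 19.3 cm
RCF = 1.118 × 10⁻⁵ × r × N²
RCF_original = 1.118 × 10⁻⁵ × 19.3 × (1520)² = 1.118 × 10⁻⁵ × 19.3 × 2,310,400 ≈ 498.5 × g
Your rotor: r = 164 mm / 2 = 82 mm = 8.2 cm
498.5 = 1.118 × 10⁻⁵ × 8.2 × N²
N² = 498.5 / (9.1676 × 10⁻⁵) = 5,437,628
N ≈ √5,437,628 ≈ 2,331.9

≈ 2330 RPM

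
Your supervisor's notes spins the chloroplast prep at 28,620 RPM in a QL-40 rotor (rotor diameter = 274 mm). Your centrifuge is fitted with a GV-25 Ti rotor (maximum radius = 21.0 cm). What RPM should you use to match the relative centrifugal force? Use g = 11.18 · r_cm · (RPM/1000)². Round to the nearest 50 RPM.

≈ 23100 RPM

Original rotor: r = 274 mm / 2 = 137 mm = 13.7 cm
RCF_original = 11.18 × 13.7 × (28.62)² = 11.18 × 13.7 × 819.1044 ≈ 125,458.9 × g
125,458.9 = 11.18 × 21 × (N/1000)²
(N/1000)² = 125,458.9 / 234.78 = 534.3679
N = 1000 × √534.3679 ≈ 23,116.4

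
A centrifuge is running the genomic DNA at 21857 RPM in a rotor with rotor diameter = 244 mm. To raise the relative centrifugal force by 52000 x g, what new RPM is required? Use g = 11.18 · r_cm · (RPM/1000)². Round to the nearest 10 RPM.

29310 RPM

r = 244 mm / 2 = 122 mm = 12.2 cm
Current RCF = 11.18 × 12.2 × (21.857)² = 11.18 × 12.2 × 477.728449 ≈ 65,160.2 × g
Target RCF = 65,160.2 + 52,000 = 117,160.2 × g
(N/1000)² = 117,160.2 / 136.396 = 858.9709
N = 1000 × √858.9709 ≈ 29,308.2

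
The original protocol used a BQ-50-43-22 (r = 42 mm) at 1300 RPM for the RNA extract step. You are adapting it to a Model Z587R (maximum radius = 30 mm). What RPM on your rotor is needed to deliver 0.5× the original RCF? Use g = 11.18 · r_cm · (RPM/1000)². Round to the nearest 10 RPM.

Original rotor: r = 42 mm = 4.2 cm
RCF = 11.18 × r × (N/1000)²
RCF_original = 11.18 × 4.2 × (1.3)² = 11.18 × 4.2 × 1.69 ≈ 79.4 × g
Target RCF = 0.5 × 79.4 ≈ 39.7 × g
Your rotor: r = 30 mm = 3.0 cm
39.7 = 11.18 × 3 × (N/1000)²
(N/1000)² = 39.7 / 33.54 = 1.183661
N = 1000 × √1.183661 ≈ 1,088.0

1090 RPM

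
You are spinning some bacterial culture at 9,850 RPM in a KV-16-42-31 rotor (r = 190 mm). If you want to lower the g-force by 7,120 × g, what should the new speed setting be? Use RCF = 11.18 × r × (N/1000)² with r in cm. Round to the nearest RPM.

r = 190 mm = 19.0 cm
Current RCF = 11.18 × 19 × (9.85)² = 11.18 × 19 × 97.0225 ≈ 20,609.5 × g
Target RCF = 20,609.5 − 7,120 = 13,489.5 × g
(N/1000)² = 13,489.5 / 212.42 = 63.50391
N = 1000 × √63.50391 ≈ 7,968.9

7969 RPM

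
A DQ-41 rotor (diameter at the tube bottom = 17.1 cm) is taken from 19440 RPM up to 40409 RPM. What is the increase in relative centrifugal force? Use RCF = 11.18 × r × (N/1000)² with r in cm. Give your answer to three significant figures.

≈ 120000 g

r = 17.1 / 2 = 8.55 cm
RCF₁ = 11.18 × 8.55 × (19.44)² = 11.18 × 8.55 × 377.9136 ≈ 36,124.4 × g
RCF₂ = 11.18 × 8.55 × (40.409)² = 11.18 × 8.55 × 1,632.887281 ≈ 156,086.1 × g
Increase = 156,086.1 − 36,124.4 = 119,961.7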